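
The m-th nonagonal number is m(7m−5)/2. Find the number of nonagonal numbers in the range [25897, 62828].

The n-th nonagonal number is n(7n−5)/2.
Smallest index with value ≥ 25897: n = 87 (giving 26274).
Largest index with value ≤ 62828: n = 134 (giving 62511).
Indices 87 through 134: 48 terms.

48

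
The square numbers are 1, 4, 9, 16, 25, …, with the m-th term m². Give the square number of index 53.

2809

53² = 2809.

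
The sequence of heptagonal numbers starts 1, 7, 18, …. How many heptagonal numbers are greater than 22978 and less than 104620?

The n-th heptagonal number is n(5n−3)/2.
Smallest index with value > 22978: n = 97 (giving 23377).
Largest index with value < 104620: n = 204 (giving 103734).
Indices 97 through 204: 108 terms.

108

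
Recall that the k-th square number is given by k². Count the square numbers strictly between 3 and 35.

The n-th square number is n².
Smallest index with value > 3: n = 2 (giving 4).
Largest index with value < 35: n = 5 (giving 25).
Indices 2 through 5: 4 terms.

4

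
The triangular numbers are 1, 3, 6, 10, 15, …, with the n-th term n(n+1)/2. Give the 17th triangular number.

153

The 17th triangular number is n(n+1)/2 with n = 17.
17·18/2 = 306/2 = 153.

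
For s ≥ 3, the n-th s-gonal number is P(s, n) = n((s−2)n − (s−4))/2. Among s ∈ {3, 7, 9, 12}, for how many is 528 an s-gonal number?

1

s = 3: P(3, 32) = 528. ✓
s = 7: P(7, 14) = 469 and P(7, 15) = 540; 528 is not s-gonal.
s = 9: P(9, 12) = 474 and P(9, 13) = 559; 528 is not s-gonal.
s = 12: P(12, 10) = 460 and P(12, 11) = 561; 528 is not s-gonal.
Hits: s ∈ {3} → 1.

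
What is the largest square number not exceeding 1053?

Solve n² ≤ 1053 for integer n.
n = 32 gives 1024 ≤ 1053, while n = 33 gives 1089 > 1053; so the answer is 1024.

1024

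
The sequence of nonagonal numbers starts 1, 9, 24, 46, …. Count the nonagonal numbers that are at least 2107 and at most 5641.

The n-th nonagonal number is n(7n−5)/2.
Smallest index with value ≥ 2107: n = 25 (giving 2125).
Largest index with value ≤ 5641: n = 40 (giving 5500).
Indices 25 through 40: 16 terms.

16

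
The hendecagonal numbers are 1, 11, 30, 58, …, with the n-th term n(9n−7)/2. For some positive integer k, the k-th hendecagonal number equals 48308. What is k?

104

Set n(9n−7)/2 = 48308, giving 9n² − 7n − 96616 = 0.
The discriminant is 49 + 72·48308 = 3478225, and √3478225 = 1865.
So n = (7 + 1865) / 18 = 1872/18 = 104.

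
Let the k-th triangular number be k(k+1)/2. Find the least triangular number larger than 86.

Solve n(n+1)/2 > 86 for integer n.
The largest n with value ≤ 86 is 12 (since 78 ≤ 86 < 91), so the first above is n = 13, value 91.

91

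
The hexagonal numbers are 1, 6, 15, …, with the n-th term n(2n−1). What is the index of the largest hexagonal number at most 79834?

200

Solve n(2n−1) ≤ 79834 for integer n.
n = 200 gives 79800 ≤ 79834, while n = 201 gives 80601 > 79834; so the answer is index 200.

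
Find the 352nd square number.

123904

The 352nd square number is n² with n = 352.
352² = 123904.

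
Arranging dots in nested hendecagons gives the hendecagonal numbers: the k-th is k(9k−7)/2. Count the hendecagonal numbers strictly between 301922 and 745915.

The n-th hendecagonal number is n(9n−7)/2.
Smallest index with value > 301922: n = 260 (giving 303290).
Largest index with value < 745915: n = 407 (giving 743996).
Indices 260 through 407: 148 terms.

148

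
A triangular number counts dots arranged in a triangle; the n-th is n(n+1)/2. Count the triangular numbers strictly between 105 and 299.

The n-th triangular number is n(n+1)/2.
Smallest index with value > 105: n = 15 (giving 120).
Largest index with value < 299: n = 23 (giving 276).
Indices 15 through 23: 9 terms.

9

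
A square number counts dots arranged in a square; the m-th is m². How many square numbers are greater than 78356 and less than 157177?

117

The n-th square number is n².
Smallest index with value > 78356: n = 280 (giving 78400).
Largest index with value < 157177: n = 396 (giving 156816).
Indices 280 through 396: 117 terms.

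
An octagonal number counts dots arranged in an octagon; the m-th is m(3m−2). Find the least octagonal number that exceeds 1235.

Solve n(3n−2) > 1235 for integer n.
The largest n with value ≤ 1235 is 20 (since 1160 ≤ 1235 < 1281), so the first above is n = 21, value 1281.

1281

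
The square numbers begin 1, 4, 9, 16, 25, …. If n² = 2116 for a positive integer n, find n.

46

We need n² = 2116, so n = √2116 = 46.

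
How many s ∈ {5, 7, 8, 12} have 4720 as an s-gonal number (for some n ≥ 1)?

1

s = 5: P(5, 56) = 4676 and P(5, 57) = 4845; 4720 is not s-gonal.
s = 7: P(7, 43) = 4558 and P(7, 44) = 4774; 4720 is not s-gonal.
s = 8: P(8, 40) = 4720. ✓
s = 12: P(12, 31) = 4681 and P(12, 32) = 4992; 4720 is not s-gonal.
Hits: s ∈ {8} → 1.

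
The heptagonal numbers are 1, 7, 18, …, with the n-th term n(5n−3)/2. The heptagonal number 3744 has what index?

Set n(5n−3)/2 = 3744, giving 5n² − 3n − 7488 = 0.
The discriminant is 9 + 40·3744 = 149769, and √149769 = 387.
So n = (3 + 387) / 10 = 390/10 = 39.

39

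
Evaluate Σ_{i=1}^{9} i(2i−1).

Σ i(2i−1) = 2Σi² − Σi over i = 1..9.
Σi = 45 and Σi² = 285.
2·285 − 1·45 = 525.

525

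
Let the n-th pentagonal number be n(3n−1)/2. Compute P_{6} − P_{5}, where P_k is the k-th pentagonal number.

16

Consecutive pentagonal numbers differ by 3n − 2: here 3·6 − 2 = 16.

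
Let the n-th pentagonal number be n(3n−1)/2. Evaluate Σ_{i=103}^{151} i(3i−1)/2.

1197070

Σ i(3i−1)/2 = (3Σi² − Σi) / 2 over i = 103..151.
Σi = 11476 − 5253 = 6223 and Σi² = 1159076 − 358955 = 800121.
(3·800121 − 1·6223) / 2 = 2394140/2 = 1197070.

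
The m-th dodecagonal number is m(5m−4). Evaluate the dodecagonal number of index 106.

The 106th dodecagonal number is n(5n−4) with n = 106.
106·(5·106 − 4) = 106·526 = 55756.

55756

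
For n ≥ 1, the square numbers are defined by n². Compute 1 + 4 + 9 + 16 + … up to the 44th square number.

29370

Σ_{i=1}^{44} i² = 44·45·89/6 = 29370.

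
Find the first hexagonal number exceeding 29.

45

Solve n(2n−1) > 29 for integer n.
The largest n with value ≤ 29 is 4 (since 28 ≤ 29 < 45), so the first above is n = 5, value 45.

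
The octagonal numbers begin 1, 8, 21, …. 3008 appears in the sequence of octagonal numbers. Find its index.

32

Set n(3n−2) = 3008, giving 3n² − 2n − 3008 = 0.
The discriminant is 4 + 12·3008 = 36100, and √36100 = 190.
So n = (2 + 190) / 6 = 192/6 = 32.
Check: 32·(3·32 − 2) = 3008. ✓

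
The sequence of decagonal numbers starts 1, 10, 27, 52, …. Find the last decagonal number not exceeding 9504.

Solve n(4n−3) ≤ 9504 for integer n.
n = 49 gives 9457 ≤ 9504, while n = 50 gives 9850 > 9504; so the answer is 9457.

9457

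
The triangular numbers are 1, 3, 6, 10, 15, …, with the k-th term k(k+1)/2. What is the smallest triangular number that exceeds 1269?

1275

Solve n(n+1)/2 > 1269 for integer n.
The largest n with value ≤ 1269 is 49 (since 1225 ≤ 1269 < 1275), so the first above is n = 50, value 1275.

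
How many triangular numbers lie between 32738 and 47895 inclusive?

The n-th triangular number is n(n+1)/2.
Smallest index with value ≥ 32738: n = 256 (giving 32896).
Largest index with value ≤ 47895: n = 309 (giving 47895).
Indices 256 through 309: 54 terms.

54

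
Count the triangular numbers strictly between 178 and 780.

20

The n-th triangular number is n(n+1)/2.
Smallest index with value > 178: n = 19 (giving 190).
Largest index with value < 780: n = 38 (giving 741).
Indices 19 through 38: 20 terms.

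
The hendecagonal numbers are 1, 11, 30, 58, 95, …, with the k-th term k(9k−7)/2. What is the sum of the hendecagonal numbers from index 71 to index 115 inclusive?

1770930

Σ i(9i−7)/2 = (9Σi² − 7Σi) / 2 over i = 71..115.
Σi = 6670 − 2485 = 4185 and Σi² = 513590 − 116795 = 396795.
(9·396795 − 7·4185) / 2 = 3541860/2 = 1770930.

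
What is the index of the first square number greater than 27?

Solve n² > 27 for integer n.
The largest n with value ≤ 27 is 5 (since 25 ≤ 27 < 36), so the first above is n = 6, value 36.

6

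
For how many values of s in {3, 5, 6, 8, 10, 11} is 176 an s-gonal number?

s = 3: P(3, 18) = 171 and P(3, 19) = 190; 176 is not s-gonal.
s = 5: P(5, 11) = 176. ✓
s = 6: P(6, 9) = 153 and P(6, 10) = 190; 176 is not s-gonal.
s = 8: P(8, 8) = 176. ✓
s = 10: P(10, 7) = 175 and P(10, 8) = 232; 176 is not s-gonal.
s = 11: P(11, 6) = 141 and P(11, 7) = 196; 176 is not s-gonal.
Hits: s ∈ {5, 8} → 2.

2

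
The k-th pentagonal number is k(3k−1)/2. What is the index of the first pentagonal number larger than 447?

18

Solve n(3n−1)/2 > 447 for integer n.
The largest n with value ≤ 447 is 17 (since 425 ≤ 447 < 477), so the first above is n = 18, value 477.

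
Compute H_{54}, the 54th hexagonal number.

The 54th hexagonal number is n(2n−1) with n = 54.
54·(2·54 − 1) = 54·107 = 5778.

5778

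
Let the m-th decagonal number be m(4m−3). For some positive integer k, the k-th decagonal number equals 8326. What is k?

46

Set n(4n−3) = 8326, giving 4n² − 3n − 8326 = 0.
The discriminant is 9 + 16·8326 = 133225, and √133225 = 365.
So n = (3 + 365) / 8 = 368/8 = 46.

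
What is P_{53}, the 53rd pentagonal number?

The 53rd pentagonal number is n(3n−1)/2 with n = 53.
53·(3·53 − 1)/2 = 53·158/2 = 53·79 = 4187.

4187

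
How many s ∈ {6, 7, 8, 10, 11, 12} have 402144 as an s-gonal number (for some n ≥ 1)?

s = 6: P(6, 448) = 400960 and P(6, 449) = 402753; 402144 is not s-gonal.
s = 7: P(7, 401) = 401401 and P(7, 402) = 403407; 402144 is not s-gonal.
s = 8: P(8, 366) = 401136 and P(8, 367) = 403333; 402144 is not s-gonal.
s = 10: P(10, 317) = 401005 and P(10, 318) = 403542; 402144 is not s-gonal.
s = 11: P(11, 299) = 401258 and P(11, 300) = 403950; 402144 is not s-gonal.
s = 12: P(12, 284) = 402144. ✓
Hits: s ∈ {12} → 1.

1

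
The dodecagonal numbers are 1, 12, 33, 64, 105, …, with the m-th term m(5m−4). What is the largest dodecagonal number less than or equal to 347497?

Solve n(5n−4) ≤ 347497 for integer n.
n = 264 gives 347424 ≤ 347497, while n = 265 gives 350065 > 347497; so the answer is 347424.

347424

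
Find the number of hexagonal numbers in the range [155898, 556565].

The n-th hexagonal number is n(2n−1).
Smallest index with value ≥ 155898: n = 280 (giving 156520).
Largest index with value ≤ 556565: n = 527 (giving 554931).
Indices 280 through 527: 248 terms.

248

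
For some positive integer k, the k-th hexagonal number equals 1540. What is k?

Set n(2n−1) = 1540, giving 2n² − n − 1540 = 0.
The discriminant is 1 + 8·1540 = 12321, and √12321 = 111.
So n = (1 + 111) / 4 = 112/4 = 28.

28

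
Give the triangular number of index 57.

1653

The 57th triangular number is n(n+1)/2 with n = 57.
57·58/2 = 3306/2 = 1653.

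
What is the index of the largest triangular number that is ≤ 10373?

143

Solve n(n+1)/2 ≤ 10373 for integer n.
n = 143 gives 10296 ≤ 10373, while n = 144 gives 10440 > 10373; so the answer is index 143.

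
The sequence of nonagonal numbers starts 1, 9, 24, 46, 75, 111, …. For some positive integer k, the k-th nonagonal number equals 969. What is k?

Set n(7n−5)/2 = 969, giving 7n² − 5n − 1938 = 0.
The discriminant is 25 + 56·969 = 54289, and √54289 = 233.
So n = (5 + 233) / 14 = 238/14 = 17.
Check: 17·(7·17 − 5)/2 = 969. ✓

17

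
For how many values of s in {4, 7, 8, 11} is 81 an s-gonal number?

2

s = 4: P(4, 9) = 81. ✓
s = 7: P(7, 6) = 81. ✓
s = 8: P(8, 5) = 65 and P(8, 6) = 96; 81 is not s-gonal.
s = 11: P(11, 4) = 58 and P(11, 5) = 95; 81 is not s-gonal.
Hits: s ∈ {4, 7} → 2.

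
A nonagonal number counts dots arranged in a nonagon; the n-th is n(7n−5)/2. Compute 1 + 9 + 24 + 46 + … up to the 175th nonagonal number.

Σ i(7i−5)/2 = (7Σi² − 5Σi) / 2 over i = 1..175.
Σi = 15400 and Σi² = 1801800.
(7·1801800 − 5·15400) / 2 = 12535600/2 = 6267800.

6267800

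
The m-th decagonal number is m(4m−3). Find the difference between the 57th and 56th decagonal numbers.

449

Consecutive decagonal numbers differ by 8n − 7: here 8·57 − 7 = 449.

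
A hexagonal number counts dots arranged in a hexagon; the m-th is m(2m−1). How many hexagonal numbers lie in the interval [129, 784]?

12

The n-th hexagonal number is n(2n−1).
Smallest index with value ≥ 129: n = 9 (giving 153).
Largest index with value ≤ 784: n = 20 (giving 780).
Indices 9 through 20: 12 terms.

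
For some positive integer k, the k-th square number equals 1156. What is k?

34

We need n² = 1156, so n = √1156 = 34.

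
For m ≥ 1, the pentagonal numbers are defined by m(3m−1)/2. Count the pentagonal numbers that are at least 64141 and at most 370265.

The n-th pentagonal number is n(3n−1)/2.
Smallest index with value ≥ 64141: n = 207 (giving 64170).
Largest index with value ≤ 370265: n = 497 (giving 370265).
Indices 207 through 497: 291 terms.

291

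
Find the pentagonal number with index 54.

The 54th pentagonal number is n(3n−1)/2 with n = 54.
54·(3·54 − 1)/2 = 54·161/2 = 4347.

4347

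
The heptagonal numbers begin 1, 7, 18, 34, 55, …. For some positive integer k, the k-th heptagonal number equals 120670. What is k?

220

Set n(5n−3)/2 = 120670, giving 5n² − 3n − 241340 = 0.
The discriminant is 9 + 40·120670 = 4826809, and √4826809 = 2197.
So n = (3 + 2197) / 10 = 2200/10 = 220.
Check: 220·(5·220 − 3)/2 = 120670. ✓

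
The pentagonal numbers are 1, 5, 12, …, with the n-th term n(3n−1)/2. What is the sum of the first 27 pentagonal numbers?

10206

Σ i(3i−1)/2 = (3Σi² − Σi) / 2 over i = 1..27.
Σi = 378 and Σi² = 6930.
(3·6930 − 1·378) / 2 = 20412/2 = 10206.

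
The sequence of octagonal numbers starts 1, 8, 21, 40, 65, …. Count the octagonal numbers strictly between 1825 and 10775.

The n-th octagonal number is n(3n−2).
Smallest index with value > 1825: n = 26 (giving 1976).
Largest index with value < 10775: n = 60 (giving 10680).
Indices 26 through 60: 35 terms.

35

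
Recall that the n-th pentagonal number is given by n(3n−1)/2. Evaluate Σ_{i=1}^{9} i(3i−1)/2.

Σ i(3i−1)/2 = (3Σi² − Σi) / 2 over i = 1..9.
Σi = 45 and Σi² = 285.
(3·285 − 1·45) / 2 = 810/2 = 405.

405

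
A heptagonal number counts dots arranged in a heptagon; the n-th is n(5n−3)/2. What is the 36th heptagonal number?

3186

The 36th heptagonal number is n(5n−3)/2 with n = 36.
36·(5·36 − 3)/2 = 36·177/2 = 3186.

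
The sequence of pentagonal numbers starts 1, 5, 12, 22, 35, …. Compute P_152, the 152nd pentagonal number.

152·(3·152 − 1)/2 = 152·455/2 = 34580.

34580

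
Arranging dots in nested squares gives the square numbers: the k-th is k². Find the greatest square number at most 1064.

Solve n² ≤ 1064 for integer n.
n = 32 gives 1024 ≤ 1064, while n = 33 gives 1089 > 1064; so the answer is 1024.

1024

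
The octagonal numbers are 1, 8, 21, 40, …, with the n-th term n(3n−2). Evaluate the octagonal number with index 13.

481

The 13th octagonal number is n(3n−2) with n = 13.
13·(3·13 − 2) = 13·37 = 481.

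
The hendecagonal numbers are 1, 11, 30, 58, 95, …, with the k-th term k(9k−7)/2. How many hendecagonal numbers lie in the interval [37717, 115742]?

The n-th hendecagonal number is n(9n−7)/2.
Smallest index with value ≥ 37717: n = 92 (giving 37766).
Largest index with value ≤ 115742: n = 160 (giving 114640).
Indices 92 through 160: 69 terms.

69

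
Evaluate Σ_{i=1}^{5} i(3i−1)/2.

75

Σ i(3i−1)/2 = (3Σi² − Σi) / 2 over i = 1..5.
Σi = 15 and Σi² = 55.
(3·55 − 1·15) / 2 = 150/2 = 75.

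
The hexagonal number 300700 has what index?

388

Set n(2n−1) = 300700, giving 2n² − n − 300700 = 0.
The discriminant is 1 + 8·300700 = 2405601, and √2405601 = 1551.
So n = (1 + 1551) / 4 = 1552/4 = 388.
Check: 388·(2·388 − 1) = 300700. ✓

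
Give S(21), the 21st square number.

441

21² = 441.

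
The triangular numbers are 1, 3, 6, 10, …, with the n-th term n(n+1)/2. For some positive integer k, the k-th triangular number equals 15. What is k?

Set n(n+1)/2 = 15, giving n² + n − 30 = 0.
So n = (-1 + 11) / 2 = 10/2 = 5.
Check: 5·6/2 = 15. ✓

5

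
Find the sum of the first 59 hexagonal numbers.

Σ i(2i−1) = 2Σi² − Σi over i = 1..59.
Σi = 1770 and Σi² = 70210.
2·70210 − 1·1770 = 138650.

138650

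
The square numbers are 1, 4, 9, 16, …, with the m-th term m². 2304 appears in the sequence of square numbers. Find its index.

48

We need n² = 2304, so n = √2304 = 48.
Check: 48² = 2304. ✓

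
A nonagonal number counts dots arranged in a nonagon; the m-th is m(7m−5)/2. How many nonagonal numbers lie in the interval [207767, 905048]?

The n-th nonagonal number is n(7n−5)/2.
Smallest index with value ≥ 207767: n = 245 (giving 209475).
Largest index with value ≤ 905048: n = 508 (giving 901954).
Indices 245 through 508: 264 terms.

264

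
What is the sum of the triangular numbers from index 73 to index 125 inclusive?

268551

Σ i(i+1)/2 = (Σi² + Σi) / 2 over i = 73..125.
Σi = 7875 − 2628 = 5247 and Σi² = 658875 − 127020 = 531855.
(1·531855 + 1·5247) / 2 = 537102/2 = 268551.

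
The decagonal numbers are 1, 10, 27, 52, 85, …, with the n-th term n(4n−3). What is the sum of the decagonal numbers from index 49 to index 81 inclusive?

Σ i(4i−3) = 4Σi² − 3Σi over i = 49..81.
Σi = 3321 − 1176 = 2145 and Σi² = 180441 − 38024 = 142417.
4·142417 − 3·2145 = 563233.

563233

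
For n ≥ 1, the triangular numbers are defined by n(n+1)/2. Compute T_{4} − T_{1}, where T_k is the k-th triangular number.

4·5/2 = 10 and 1·2/2 = 1.
Difference: 10 − 1 = 9.

9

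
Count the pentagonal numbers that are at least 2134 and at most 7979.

The n-th pentagonal number is n(3n−1)/2.
Smallest index with value ≥ 2134: n = 38 (giving 2147).
Largest index with value ≤ 7979: n = 73 (giving 7957).
Indices 38 through 73: 36 terms.

36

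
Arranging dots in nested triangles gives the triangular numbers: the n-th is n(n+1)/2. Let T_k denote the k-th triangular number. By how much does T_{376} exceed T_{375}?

376

Consecutive triangular numbers differ by n: T_{376} − T_{375} = 376.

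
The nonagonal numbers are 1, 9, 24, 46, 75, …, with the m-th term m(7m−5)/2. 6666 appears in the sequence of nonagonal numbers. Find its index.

44

Set n(7n−5)/2 = 6666, giving 7n² − 5n − 13332 = 0.
The discriminant is 25 + 56·6666 = 373321, and √373321 = 611.
So n = (5 + 611) / 14 = 616/14 = 44.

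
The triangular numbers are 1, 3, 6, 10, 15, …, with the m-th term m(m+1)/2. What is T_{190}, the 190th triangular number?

The 190th triangular number is n(n+1)/2 with n = 190.
190·191/2 = 36290/2 = 18145.

18145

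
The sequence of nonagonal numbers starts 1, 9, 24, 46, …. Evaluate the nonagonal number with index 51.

51·(7·51 − 5)/2 = 51·352/2 = 51·176 = 8976.

8976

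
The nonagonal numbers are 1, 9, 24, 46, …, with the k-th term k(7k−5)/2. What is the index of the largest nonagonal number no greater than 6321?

Solve n(7n−5)/2 ≤ 6321 for integer n.
n = 42 gives 6069 ≤ 6321, while n = 43 gives 6364 > 6321; so the answer is index 42.

42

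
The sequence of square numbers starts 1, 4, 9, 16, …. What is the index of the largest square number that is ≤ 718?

Solve n² ≤ 718 for integer n.
n = 26 gives 676 ≤ 718, while n = 27 gives 729 > 718; so the answer is index 26.

26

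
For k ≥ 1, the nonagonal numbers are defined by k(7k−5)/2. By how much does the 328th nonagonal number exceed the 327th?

Consecutive nonagonal numbers differ by 7n − 6: here 7·328 − 6 = 2290.

2290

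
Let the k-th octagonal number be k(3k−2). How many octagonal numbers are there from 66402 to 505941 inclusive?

262

The n-th octagonal number is n(3n−2).
Smallest index with value ≥ 66402: n = 150 (giving 67200).
Largest index with value ≤ 505941: n = 411 (giving 505941).
Indices 150 through 411: 262 terms.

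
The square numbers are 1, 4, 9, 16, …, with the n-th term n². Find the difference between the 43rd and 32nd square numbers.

43² = 1849 and 32² = 1024.
Difference: 1849 − 1024 = 825.

825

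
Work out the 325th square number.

105625

The 325th square number is n² with n = 325.
325² = 105625.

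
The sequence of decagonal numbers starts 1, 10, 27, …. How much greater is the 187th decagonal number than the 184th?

4443

187·(4·187 − 3) = 139315 and 184·(4·184 − 3) = 134872.
Difference: 139315 − 134872 = 4443.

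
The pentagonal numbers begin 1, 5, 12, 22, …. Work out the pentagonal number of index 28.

28·(3·28 − 1)/2 = 28·83/2 = 1162.

1162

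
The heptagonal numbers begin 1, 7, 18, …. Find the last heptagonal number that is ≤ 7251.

7209

Solve n(5n−3)/2 ≤ 7251 for integer n.
n = 54 gives 7209 ≤ 7251, while n = 55 gives 7480 > 7251; so the answer is 7209.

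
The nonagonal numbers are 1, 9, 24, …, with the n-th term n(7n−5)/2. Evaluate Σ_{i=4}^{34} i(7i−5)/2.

46376

Σ i(7i−5)/2 = (7Σi² − 5Σi) / 2 over i = 4..34.
Σi = 595 − 6 = 589 and Σi² = 13685 − 14 = 13671.
(7·13671 − 5·589) / 2 = 92752/2 = 46376.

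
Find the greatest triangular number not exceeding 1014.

Solve n(n+1)/2 ≤ 1014 for integer n.
n = 44 gives 990 ≤ 1014, while n = 45 gives 1035 > 1014; so the answer is 990.

990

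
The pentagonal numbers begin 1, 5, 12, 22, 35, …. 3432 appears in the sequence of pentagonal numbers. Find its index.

Set n(3n−1)/2 = 3432, giving 3n² − n − 6864 = 0.
The discriminant is 1 + 24·3432 = 82369, and √82369 = 287.
So n = (1 + 287) / 6 = 288/6 = 48.

48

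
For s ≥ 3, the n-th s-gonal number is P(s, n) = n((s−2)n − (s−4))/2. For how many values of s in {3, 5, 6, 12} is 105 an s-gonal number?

s = 3: P(3, 14) = 105. ✓
s = 5: P(5, 8) = 92 and P(5, 9) = 117; 105 is not s-gonal.
s = 6: P(6, 7) = 91 and P(6, 8) = 120; 105 is not s-gonal.
s = 12: P(12, 5) = 105. ✓
Hits: s ∈ {3, 12} → 2.

2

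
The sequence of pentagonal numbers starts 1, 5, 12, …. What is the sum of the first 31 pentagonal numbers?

Σ i(3i−1)/2 = (3Σi² − Σi) / 2 over i = 1..31.
Σi = 496 and Σi² = 10416.
(3·10416 − 1·496) / 2 = 30752/2 = 15376.

15376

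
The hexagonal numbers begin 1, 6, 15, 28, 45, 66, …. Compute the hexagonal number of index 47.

47·(2·47 − 1) = 47·93 = 4371.

4371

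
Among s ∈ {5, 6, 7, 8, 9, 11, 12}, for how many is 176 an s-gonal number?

s = 5: P(5, 11) = 176. ✓
s = 6: P(6, 9) = 153 and P(6, 10) = 190; 176 is not s-gonal.
s = 7: P(7, 8) = 148 and P(7, 9) = 189; 176 is not s-gonal.
s = 8: P(8, 8) = 176. ✓
s = 9: P(9, 7) = 154 and P(9, 8) = 204; 176 is not s-gonal.
s = 11: P(11, 6) = 141 and P(11, 7) = 196; 176 is not s-gonal.
s = 12: P(12, 6) = 156 and P(12, 7) = 217; 176 is not s-gonal.
Hits: s ∈ {5, 8} → 2.

2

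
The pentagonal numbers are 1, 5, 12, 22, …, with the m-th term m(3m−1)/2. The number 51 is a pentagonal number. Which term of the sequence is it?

6

Set n(3n−1)/2 = 51, giving 3n² − n − 102 = 0.
The discriminant is 1 + 24·51 = 1225, and √1225 = 35.
So n = (1 + 35) / 6 = 36/6 = 6.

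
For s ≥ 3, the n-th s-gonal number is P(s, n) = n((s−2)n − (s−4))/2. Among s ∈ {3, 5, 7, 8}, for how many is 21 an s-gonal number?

2

s = 3: P(3, 6) = 21. ✓
s = 5: P(5, 3) = 12 and P(5, 4) = 22; 21 is not s-gonal.
s = 7: P(7, 3) = 18 and P(7, 4) = 34; 21 is not s-gonal.
s = 8: P(8, 3) = 21. ✓
Hits: s ∈ {3, 8} → 2.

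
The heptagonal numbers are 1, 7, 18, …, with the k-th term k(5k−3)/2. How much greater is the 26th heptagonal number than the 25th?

Consecutive heptagonal numbers differ by 5n − 4: here 5·26 − 4 = 126.

126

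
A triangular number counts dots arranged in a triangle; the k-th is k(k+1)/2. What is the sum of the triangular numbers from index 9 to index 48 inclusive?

Σ i(i+1)/2 = (Σi² + Σi) / 2 over i = 9..48.
Σi = 1176 − 36 = 1140 and Σi² = 38024 − 204 = 37820.
(1·37820 + 1·1140) / 2 = 38960/2 = 19480.

19480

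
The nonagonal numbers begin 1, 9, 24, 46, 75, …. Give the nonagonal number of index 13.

The 13th nonagonal number is n(7n−5)/2 with n = 13.
13·(7·13 − 5)/2 = 13·86/2 = 13·43 = 559.

559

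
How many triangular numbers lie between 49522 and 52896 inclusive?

10

The n-th triangular number is n(n+1)/2.
Smallest index with value ≥ 49522: n = 315 (giving 49770).
Largest index with value ≤ 52896: n = 324 (giving 52650).
Indices 315 through 324: 10 terms.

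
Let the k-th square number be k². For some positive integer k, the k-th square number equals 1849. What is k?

43

We need n² = 1849, so n = √1849 = 43.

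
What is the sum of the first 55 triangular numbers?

29260

Σ i(i+1)/2 = (Σi² + Σi) / 2 over i = 1..55.
Σi = 1540 and Σi² = 56980.
(1·56980 + 1·1540) / 2 = 58520/2 = 29260.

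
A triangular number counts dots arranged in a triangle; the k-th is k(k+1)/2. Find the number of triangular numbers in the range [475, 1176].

18

The n-th triangular number is n(n+1)/2.
Smallest index with value ≥ 475: n = 31 (giving 496).
Largest index with value ≤ 1176: n = 48 (giving 1176).
Indices 31 through 48: 18 terms.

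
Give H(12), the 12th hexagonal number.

12·(2·12 − 1) = 12·23 = 276.

276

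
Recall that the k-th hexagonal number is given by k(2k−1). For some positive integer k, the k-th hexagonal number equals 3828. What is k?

44

Set n(2n−1) = 3828, giving 2n² − n − 3828 = 0.
The discriminant is 1 + 8·3828 = 30625, and √30625 = 175.
So n = (1 + 175) / 4 = 176/4 = 44.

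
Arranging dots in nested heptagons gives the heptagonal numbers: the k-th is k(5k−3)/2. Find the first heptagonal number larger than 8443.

Solve n(5n−3)/2 > 8443 for integer n.
The largest n with value ≤ 8443 is 58 (since 8323 ≤ 8443 < 8614), so the first above is n = 59, value 8614.

8614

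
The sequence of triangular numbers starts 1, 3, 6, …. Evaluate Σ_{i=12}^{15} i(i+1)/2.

394

Σ i(i+1)/2 = (Σi² + Σi) / 2 over i = 12..15.
Σi = 120 − 66 = 54 and Σi² = 1240 − 506 = 734.
(1·734 + 1·54) / 2 = 788/2 = 394.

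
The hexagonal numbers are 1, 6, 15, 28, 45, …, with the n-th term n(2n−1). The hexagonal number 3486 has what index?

Set n(2n−1) = 3486, giving 2n² − n − 3486 = 0.
The discriminant is 1 + 8·3486 = 27889, and √27889 = 167.
So n = (1 + 167) / 4 = 168/4 = 42.
Check: 42·(2·42 − 1) = 3486. ✓

42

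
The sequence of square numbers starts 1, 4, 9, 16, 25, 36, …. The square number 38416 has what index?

196

We need n² = 38416, so n = √38416 = 196.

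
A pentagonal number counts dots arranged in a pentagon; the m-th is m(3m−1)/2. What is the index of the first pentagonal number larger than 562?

Solve n(3n−1)/2 > 562 for integer n.
The largest n with value ≤ 562 is 19 (since 532 ≤ 562 < 590), so the first above is n = 20, value 590.

20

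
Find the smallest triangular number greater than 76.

78

Solve n(n+1)/2 > 76 for integer n.
The largest n with value ≤ 76 is 11 (since 66 ≤ 76 < 78), so the first above is n = 12, value 78.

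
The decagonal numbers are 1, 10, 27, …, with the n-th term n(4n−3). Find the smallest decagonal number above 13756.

14220

Solve n(4n−3) > 13756 for integer n.
The largest n with value ≤ 13756 is 59 (since 13747 ≤ 13756 < 14220), so the first above is n = 60, value 14220.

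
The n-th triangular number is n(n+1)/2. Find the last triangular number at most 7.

6

Solve n(n+1)/2 ≤ 7 for integer n.
n = 3 gives 6 ≤ 7, while n = 4 gives 10 > 7; so the answer is 6.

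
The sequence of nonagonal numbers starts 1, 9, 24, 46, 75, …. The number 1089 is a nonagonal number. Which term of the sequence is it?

18

Set n(7n−5)/2 = 1089, giving 7n² − 5n − 2178 = 0.
So n = (5 + 247) / 14 = 252/14 = 18.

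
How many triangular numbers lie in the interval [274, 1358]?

29

The n-th triangular number is n(n+1)/2.
Smallest index with value ≥ 274: n = 23 (giving 276).
Largest index with value ≤ 1358: n = 51 (giving 1326).
Indices 23 through 51: 29 terms.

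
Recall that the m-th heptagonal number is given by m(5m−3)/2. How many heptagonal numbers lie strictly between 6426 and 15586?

The n-th heptagonal number is n(5n−3)/2.
Smallest index with value > 6426: n = 52 (giving 6682).
Largest index with value < 15586: n = 79 (giving 15484).
Indices 52 through 79: 28 terms.

28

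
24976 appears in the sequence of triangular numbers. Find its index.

223

Set n(n+1)/2 = 24976, giving n² + n − 49952 = 0.
The discriminant is 1 + 8·24976 = 199809, and √199809 = 447.
So n = (-1 + 447) / 2 = 446/2 = 223.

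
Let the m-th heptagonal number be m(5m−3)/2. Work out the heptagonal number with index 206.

105781

The 206th heptagonal number is n(5n−3)/2 with n = 206.
206·(5·206 − 3)/2 = 206·1027/2 = 105781.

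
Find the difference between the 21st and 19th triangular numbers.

41

21·22/2 = 231 and 19·20/2 = 190.
Difference: 231 − 190 = 41.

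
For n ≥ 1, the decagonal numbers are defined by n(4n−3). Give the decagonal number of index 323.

The 323rd decagonal number is n(4n−3) with n = 323.
323·(4·323 − 3) = 323·1289 = 416347.

416347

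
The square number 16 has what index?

We need n² = 16, so n = √16 = 4.
Check: 4² = 16. ✓

4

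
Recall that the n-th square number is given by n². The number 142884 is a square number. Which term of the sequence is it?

We need n² = 142884, so n = √142884 = 378.

378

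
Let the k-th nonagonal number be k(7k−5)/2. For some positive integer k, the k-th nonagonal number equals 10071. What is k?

54

Set n(7n−5)/2 = 10071, giving 7n² − 5n − 20142 = 0.
The discriminant is 25 + 56·10071 = 564001, and √564001 = 751.
So n = (5 + 751) / 14 = 756/14 = 54.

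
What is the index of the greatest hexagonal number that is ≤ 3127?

39

Solve n(2n−1) ≤ 3127 for integer n.
n = 39 gives 3003 ≤ 3127, while n = 40 gives 3160 > 3127; so the answer is index 39.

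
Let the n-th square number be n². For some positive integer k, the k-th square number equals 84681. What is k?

We need n² = 84681, so n = √84681 = 291.

291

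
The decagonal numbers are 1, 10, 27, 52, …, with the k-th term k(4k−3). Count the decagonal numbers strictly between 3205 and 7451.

The n-th decagonal number is n(4n−3).
Smallest index with value > 3205: n = 29 (giving 3277).
Largest index with value < 7451: n = 43 (giving 7267).
Indices 29 through 43: 15 terms.

15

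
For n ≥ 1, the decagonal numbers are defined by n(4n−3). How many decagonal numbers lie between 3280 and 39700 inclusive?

The n-th decagonal number is n(4n−3).
Smallest index with value ≥ 3280: n = 30 (giving 3510).
Largest index with value ≤ 39700: n = 100 (giving 39700).
Indices 30 through 100: 71 terms.

71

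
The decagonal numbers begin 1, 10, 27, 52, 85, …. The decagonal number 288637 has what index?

269

Set n(4n−3) = 288637, giving 4n² − 3n − 288637 = 0.
The discriminant is 9 + 16·288637 = 4618201, and √4618201 = 2149.
So n = (3 + 2149) / 8 = 2152/8 = 269.
Check: 269·(4·269 − 3) = 288637. ✓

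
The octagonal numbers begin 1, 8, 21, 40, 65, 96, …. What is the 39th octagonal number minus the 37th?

452

39·(3·39 − 2) = 4485 and 37·(3·37 − 2) = 4033.
Difference: 4485 − 4033 = 452.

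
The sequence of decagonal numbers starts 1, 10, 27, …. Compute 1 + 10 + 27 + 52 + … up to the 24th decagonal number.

18700

Σ i(4i−3) = 4Σi² − 3Σi over i = 1..24.
Σi = 300 and Σi² = 4900.
4·4900 − 3·300 = 18700.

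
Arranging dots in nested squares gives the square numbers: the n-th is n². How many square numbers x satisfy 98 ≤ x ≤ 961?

The n-th square number is n².
Smallest index with value ≥ 98: n = 10 (giving 100).
Largest index with value ≤ 961: n = 31 (giving 961).
Indices 10 through 31: 22 terms.

22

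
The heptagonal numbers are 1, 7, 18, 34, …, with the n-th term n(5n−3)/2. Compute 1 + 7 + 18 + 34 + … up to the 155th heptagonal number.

Σ i(5i−3)/2 = (5Σi² − 3Σi) / 2 over i = 1..155.
Σi = 12090 and Σi² = 1253330.
(5·1253330 − 3·12090) / 2 = 6230380/2 = 3115190.

3115190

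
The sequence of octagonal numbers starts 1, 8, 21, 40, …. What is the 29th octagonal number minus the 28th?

169

Consecutive octagonal numbers differ by 6n − 5: here 6·29 − 5 = 169.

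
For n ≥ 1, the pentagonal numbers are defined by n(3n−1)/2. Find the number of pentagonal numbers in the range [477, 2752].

26

The n-th pentagonal number is n(3n−1)/2.
Smallest index with value ≥ 477: n = 18 (giving 477).
Largest index with value ≤ 2752: n = 43 (giving 2752).
Indices 18 through 43: 26 terms.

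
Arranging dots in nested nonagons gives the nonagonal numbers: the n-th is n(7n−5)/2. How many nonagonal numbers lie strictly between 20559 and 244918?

187

The n-th nonagonal number is n(7n−5)/2.
Smallest index with value > 20559: n = 78 (giving 21099).
Largest index with value < 244918: n = 264 (giving 243276).
Indices 78 through 264: 187 terms.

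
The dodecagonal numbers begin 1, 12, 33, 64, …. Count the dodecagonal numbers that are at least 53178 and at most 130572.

59

The n-th dodecagonal number is n(5n−4).
Smallest index with value ≥ 53178: n = 104 (giving 53664).
Largest index with value ≤ 130572: n = 162 (giving 130572).
Indices 104 through 162: 59 terms.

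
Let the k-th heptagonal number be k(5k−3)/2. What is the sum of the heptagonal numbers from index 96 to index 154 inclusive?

2336400

Σ i(5i−3)/2 = (5Σi² − 3Σi) / 2 over i = 96..154.
Σi = 11935 − 4560 = 7375 and Σi² = 1229305 − 290320 = 938985.
(5·938985 − 3·7375) / 2 = 4672800/2 = 2336400.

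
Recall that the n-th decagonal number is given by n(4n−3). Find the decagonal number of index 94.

The 94th decagonal number is n(4n−3) with n = 94.
94·(4·94 − 3) = 94·373 = 35062.

35062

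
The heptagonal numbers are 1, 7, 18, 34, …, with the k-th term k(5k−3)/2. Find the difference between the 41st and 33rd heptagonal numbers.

1468

41·(5·41 − 3)/2 = 4141 and 33·(5·33 − 3)/2 = 2673.
Difference: 4141 − 2673 = 1468.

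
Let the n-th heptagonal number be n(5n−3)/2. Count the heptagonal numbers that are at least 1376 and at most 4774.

21

The n-th heptagonal number is n(5n−3)/2.
Smallest index with value ≥ 1376: n = 24 (giving 1404).
Largest index with value ≤ 4774: n = 44 (giving 4774).
Indices 24 through 44: 21 terms.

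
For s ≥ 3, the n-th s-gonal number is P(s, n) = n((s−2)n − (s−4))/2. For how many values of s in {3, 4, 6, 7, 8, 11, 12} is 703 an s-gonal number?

2

s = 3: P(3, 37) = 703. ✓
s = 4: P(4, 26) = 676 and P(4, 27) = 729; 703 is not s-gonal.
s = 6: P(6, 19) = 703. ✓
s = 7: P(7, 17) = 697 and P(7, 18) = 783; 703 is not s-gonal.
s = 8: P(8, 15) = 645 and P(8, 16) = 736; 703 is not s-gonal.
s = 11: P(11, 12) = 606 and P(11, 13) = 715; 703 is not s-gonal.
s = 12: P(12, 12) = 672 and P(12, 13) = 793; 703 is not s-gonal.
Hits: s ∈ {3, 6} → 2.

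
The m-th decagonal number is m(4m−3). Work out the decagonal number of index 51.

10251

51·(4·51 − 3) = 51·201 = 10251.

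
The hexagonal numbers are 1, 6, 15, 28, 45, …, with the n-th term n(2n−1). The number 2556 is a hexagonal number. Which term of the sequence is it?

36

Set n(2n−1) = 2556, giving 2n² − n − 2556 = 0.
So n = (1 + 143) / 4 = 144/4 = 36.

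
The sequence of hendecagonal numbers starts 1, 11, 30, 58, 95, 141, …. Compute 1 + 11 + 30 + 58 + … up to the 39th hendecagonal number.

Σ i(9i−7)/2 = (9Σi² − 7Σi) / 2 over i = 1..39.
Σi = 780 and Σi² = 20540.
(9·20540 − 7·780) / 2 = 179400/2 = 89700.

89700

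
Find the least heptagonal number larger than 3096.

3186

Solve n(5n−3)/2 > 3096 for integer n.
The largest n with value ≤ 3096 is 35 (since 3010 ≤ 3096 < 3186), so the first above is n = 36, value 3186.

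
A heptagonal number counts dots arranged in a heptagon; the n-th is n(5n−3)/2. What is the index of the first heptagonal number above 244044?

Solve n(5n−3)/2 > 244044 for integer n.
The largest n with value ≤ 244044 is 312 (since 242892 ≤ 244044 < 244453), so the first above is n = 313, value 244453.

313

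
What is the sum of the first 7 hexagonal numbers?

Σ i(2i−1) = 2Σi² − Σi over i = 1..7.
Σi = 28 and Σi² = 140.
2·140 − 1·28 = 252.

252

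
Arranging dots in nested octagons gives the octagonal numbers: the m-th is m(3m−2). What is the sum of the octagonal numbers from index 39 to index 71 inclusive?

304821

Σ i(3i−2) = 3Σi² − 2Σi over i = 39..71.
Σi = 2556 − 741 = 1815 and Σi² = 121836 − 19019 = 102817.
3·102817 − 2·1815 = 304821.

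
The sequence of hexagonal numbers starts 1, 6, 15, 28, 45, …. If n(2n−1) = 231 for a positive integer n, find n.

Set n(2n−1) = 231, giving 2n² − n − 231 = 0.
So n = (1 + 43) / 4 = 44/4 = 11.

11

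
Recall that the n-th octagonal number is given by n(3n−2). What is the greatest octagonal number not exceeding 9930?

9633

Solve n(3n−2) ≤ 9930 for integer n.
n = 57 gives 9633 ≤ 9930, while n = 58 gives 9976 > 9930; so the answer is 9633.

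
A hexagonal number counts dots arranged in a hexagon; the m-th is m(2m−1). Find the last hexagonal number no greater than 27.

15

Solve n(2n−1) ≤ 27 for integer n.
n = 3 gives 15 ≤ 27, while n = 4 gives 28 > 27; so the answer is 15.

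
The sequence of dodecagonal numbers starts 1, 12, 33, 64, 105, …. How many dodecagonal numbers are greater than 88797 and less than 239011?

The n-th dodecagonal number is n(5n−4).
Smallest index with value > 88797: n = 134 (giving 89244).
Largest index with value < 239011: n = 219 (giving 238929).
Indices 134 through 219: 86 terms.

86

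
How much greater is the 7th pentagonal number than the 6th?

19

Consecutive pentagonal numbers differ by 3n − 2: here 3·7 − 2 = 19.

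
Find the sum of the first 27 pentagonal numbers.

Σ i(3i−1)/2 = (3Σi² − Σi) / 2 over i = 1..27.
Σi = 378 and Σi² = 6930.
(3·6930 − 1·378) / 2 = 20412/2 = 10206.

10206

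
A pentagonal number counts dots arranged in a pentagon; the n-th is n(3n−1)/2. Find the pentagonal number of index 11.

176

The 11th pentagonal number is n(3n−1)/2 with n = 11.
11·(3·11 − 1)/2 = 11·32/2 = 11·16 = 176.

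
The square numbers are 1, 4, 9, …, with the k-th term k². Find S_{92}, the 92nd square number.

8464

92² = 8464.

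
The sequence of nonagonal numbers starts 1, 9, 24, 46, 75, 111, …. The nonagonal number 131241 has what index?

Set n(7n−5)/2 = 131241, giving 7n² − 5n − 262482 = 0.
The discriminant is 25 + 56·131241 = 7349521, and √7349521 = 2711.
So n = (5 + 2711) / 14 = 2716/14 = 194.
Check: 194·(7·194 − 5)/2 = 131241. ✓

194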